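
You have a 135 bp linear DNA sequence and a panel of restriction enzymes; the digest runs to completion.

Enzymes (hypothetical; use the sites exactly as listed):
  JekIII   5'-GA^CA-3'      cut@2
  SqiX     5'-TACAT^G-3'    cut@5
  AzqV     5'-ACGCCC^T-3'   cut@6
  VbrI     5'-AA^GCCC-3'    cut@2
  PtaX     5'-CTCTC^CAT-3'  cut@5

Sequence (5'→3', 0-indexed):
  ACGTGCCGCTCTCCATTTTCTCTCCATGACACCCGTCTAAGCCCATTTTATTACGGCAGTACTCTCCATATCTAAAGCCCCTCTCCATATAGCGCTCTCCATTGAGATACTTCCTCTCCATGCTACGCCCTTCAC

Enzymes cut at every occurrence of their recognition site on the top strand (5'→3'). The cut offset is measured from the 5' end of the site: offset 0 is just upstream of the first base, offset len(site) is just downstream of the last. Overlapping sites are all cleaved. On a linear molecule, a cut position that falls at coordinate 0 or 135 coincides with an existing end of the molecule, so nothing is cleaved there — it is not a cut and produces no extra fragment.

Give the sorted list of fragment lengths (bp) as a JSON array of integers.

Per-enzyme occurrences:
  JekIII GACA/2: at [27] ⇒ [29]
  SqiX (TACATG, off=5): no sites
  AzqV ACGCCCT/6: at [124] ⇒ [130]
  VbrI AAGCCC/2: at [38, 74] ⇒ [40, 76]
  PtaX CTCTCCAT/5: at [8, 19, 61, 80, 94, 113] ⇒ [13, 24, 66, 85, 99, 118]

All cut coordinates (distinct, sorted): [13, 24, 29, 40, 66, 76, 85, 99, 118, 130]

Fragment lengths:
  [0,13): 13 bp
  [13,24): 11 bp
  [24,29): 5 bp
  [29,40): 11 bp
  [40,66): 26 bp
  [66,76): 10 bp
  [76,85): 9 bp
  [85,99): 14 bp
  [99,118): 19 bp
  [118,130): 12 bp
  [130,135): 5 bp

[5,5,9,10,11,11,12,13,14,19,26]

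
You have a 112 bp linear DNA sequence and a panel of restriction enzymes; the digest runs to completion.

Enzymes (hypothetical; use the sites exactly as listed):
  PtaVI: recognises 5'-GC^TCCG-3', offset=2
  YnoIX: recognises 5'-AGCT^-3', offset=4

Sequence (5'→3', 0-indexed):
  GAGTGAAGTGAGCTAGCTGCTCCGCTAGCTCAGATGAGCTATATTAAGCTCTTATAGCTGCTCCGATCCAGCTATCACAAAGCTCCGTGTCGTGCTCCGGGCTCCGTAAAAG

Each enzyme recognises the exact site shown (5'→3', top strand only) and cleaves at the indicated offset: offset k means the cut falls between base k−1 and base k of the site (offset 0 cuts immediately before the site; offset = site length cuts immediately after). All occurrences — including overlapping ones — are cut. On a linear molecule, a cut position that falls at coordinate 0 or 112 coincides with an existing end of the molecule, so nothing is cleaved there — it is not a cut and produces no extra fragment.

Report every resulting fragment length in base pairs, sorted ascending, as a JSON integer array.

[1,2,2,4,7,9,10,10,10,10,10,11,12,14]

Site scan:
  PtaVI (GCTCCG, off=2): starts [18, 59, 81, 93, 100] → cuts [20, 61, 83, 95, 102]
  YnoIX (AGCT, off=4): starts [10, 14, 26, 36, 46, 55, 69, 80] → cuts [14, 18, 30, 40, 50, 59, 73, 84]

All cut coordinates (distinct, sorted): [14, 18, 20, 30, 40, 50, 59, 61, 73, 83, 84, 95, 102]

Fragments:
  [0,14): 14 bp
  [14,18): 4 bp
  [18,20): 2 bp
  [20,30): 10 bp
  [30,40): 10 bp
  [40,50): 10 bp
  [50,59): 9 bp
  [59,61): 2 bp
  [61,73): 12 bp
  [73,83): 10 bp
  [83,84): 1 bp
  [84,95): 11 bp
  [95,102): 7 bp
  [102,112): 10 bp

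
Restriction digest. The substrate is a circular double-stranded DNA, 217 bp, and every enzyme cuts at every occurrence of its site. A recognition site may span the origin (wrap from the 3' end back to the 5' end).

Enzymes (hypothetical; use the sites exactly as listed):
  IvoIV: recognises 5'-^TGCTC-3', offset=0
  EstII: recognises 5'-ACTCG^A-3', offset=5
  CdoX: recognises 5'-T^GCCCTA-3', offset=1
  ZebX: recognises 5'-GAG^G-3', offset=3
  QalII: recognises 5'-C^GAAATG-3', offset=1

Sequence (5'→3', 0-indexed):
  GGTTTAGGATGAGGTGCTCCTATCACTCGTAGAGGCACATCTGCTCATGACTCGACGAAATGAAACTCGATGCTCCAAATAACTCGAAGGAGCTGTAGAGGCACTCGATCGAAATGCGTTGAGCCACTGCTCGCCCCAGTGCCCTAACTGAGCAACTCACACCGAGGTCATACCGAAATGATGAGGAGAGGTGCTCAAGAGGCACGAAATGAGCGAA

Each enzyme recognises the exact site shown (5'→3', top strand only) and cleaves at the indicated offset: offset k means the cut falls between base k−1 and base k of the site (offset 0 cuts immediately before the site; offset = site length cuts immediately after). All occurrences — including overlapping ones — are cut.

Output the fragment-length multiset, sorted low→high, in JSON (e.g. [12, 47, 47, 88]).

Per-enzyme occurrences:
  IvoIV (TGCTC, off=0): starts [14, 41, 70, 127, 191] → cuts [14, 41, 70, 127, 191]
  EstII (ACTCGA, off=5): starts [49, 64, 81, 102] → cuts [54, 69, 86, 107]
  CdoX (TGCCCTA, off=1): starts [139] → cuts [140]
  ZebX (GAGG, off=3): starts [10, 31, 97, 163, 182, 187, 198] → cuts [13, 34, 100, 166, 185, 190, 201]
  QalII (CGAAATG, off=1): starts [55, 109, 173, 204] → cuts [56, 110, 174, 205]

Pooled cuts: [13, 14, 34, 41, 54, 56, 69, 70, 86, 100, 107, 110, 127, 140, 166, 174, 185, 190, 191, 201, 205]

Fragment lengths:
  13→14: 1 bp
  14→34: 20 bp
  34→41: 7 bp
  41→54: 13 bp
  54→56: 2 bp
  56→69: 13 bp
  69→70: 1 bp
  70→86: 16 bp
  86→100: 14 bp
  100→107: 7 bp
  107→110: 3 bp
  110→127: 17 bp
  127→140: 13 bp
  140→166: 26 bp
  166→174: 8 bp
  174→185: 11 bp
  185→190: 5 bp
  190→191: 1 bp
  191→201: 10 bp
  201→205: 4 bp
  205→13 (wrap): 217-205+13 = 25 bp

[1,1,1,2,3,4,5,7,7,8,10,11,13,13,13,14,16,17,20,25,26]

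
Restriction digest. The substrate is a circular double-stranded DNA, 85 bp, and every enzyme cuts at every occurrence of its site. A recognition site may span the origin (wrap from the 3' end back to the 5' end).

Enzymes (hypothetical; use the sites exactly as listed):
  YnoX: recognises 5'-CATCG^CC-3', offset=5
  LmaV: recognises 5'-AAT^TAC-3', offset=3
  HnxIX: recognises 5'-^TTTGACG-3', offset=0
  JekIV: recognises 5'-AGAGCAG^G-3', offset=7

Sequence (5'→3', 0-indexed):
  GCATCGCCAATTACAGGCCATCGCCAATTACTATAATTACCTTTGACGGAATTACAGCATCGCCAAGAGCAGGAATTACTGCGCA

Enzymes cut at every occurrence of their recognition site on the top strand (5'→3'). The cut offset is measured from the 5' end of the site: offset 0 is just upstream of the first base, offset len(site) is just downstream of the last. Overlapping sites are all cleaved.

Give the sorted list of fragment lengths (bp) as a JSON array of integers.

[4,4,5,5,9,10,10,11,12,15]

Scan for sites:
  YnoX (CATCGCC, off=5): starts [1, 18, 57] → cuts [6, 23, 62]
  LmaV (AATTAC, off=3): starts [8, 25, 34, 49, 73] → cuts [11, 28, 37, 52, 76]
  HnxIX (TTTGACG, off=0): starts [41] → cuts [41]
  JekIV (AGAGCAGG, off=7): starts [65] → cuts [72]

Pooled cuts: [6, 11, 23, 28, 37, 41, 52, 62, 72, 76]

Fragments:
  6→11: 5 bp
  11→23: 12 bp
  23→28: 5 bp
  28→37: 9 bp
  37→41: 4 bp
  41→52: 11 bp
  52→62: 10 bp
  62→72: 10 bp
  72→76: 4 bp
  76→6 (wrap): 85-76+6 = 15 bp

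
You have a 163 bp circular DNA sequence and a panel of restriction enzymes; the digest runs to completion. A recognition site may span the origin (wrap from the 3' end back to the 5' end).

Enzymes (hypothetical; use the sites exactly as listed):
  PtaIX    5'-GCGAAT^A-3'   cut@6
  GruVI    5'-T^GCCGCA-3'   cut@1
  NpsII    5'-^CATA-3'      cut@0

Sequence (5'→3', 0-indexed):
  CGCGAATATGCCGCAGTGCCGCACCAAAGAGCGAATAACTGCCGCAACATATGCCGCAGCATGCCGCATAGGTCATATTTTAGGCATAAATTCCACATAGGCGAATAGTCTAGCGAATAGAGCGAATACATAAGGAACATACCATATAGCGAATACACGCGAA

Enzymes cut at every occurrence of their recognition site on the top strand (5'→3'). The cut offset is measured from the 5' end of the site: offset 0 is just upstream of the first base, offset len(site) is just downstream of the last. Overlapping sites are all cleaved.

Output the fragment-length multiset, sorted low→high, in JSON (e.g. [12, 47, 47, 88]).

Site scan:
  PtaIX (GCGAATA, off=6): starts [1, 30, 100, 112, 121, 148] → cuts [7, 36, 106, 118, 127, 154]
  GruVI (TGCCGCA, off=1): starts [8, 16, 39, 51, 61] → cuts [9, 17, 40, 52, 62]
  NpsII (CATA, off=0): starts [47, 66, 73, 84, 95, 128, 137, 142] → cuts [47, 66, 73, 84, 95, 128, 137, 142]

Pooled cuts: [7, 9, 17, 36, 40, 47, 52, 62, 66, 73, 84, 95, 106, 118, 127, 128, 137, 142, 154]

Fragments:
  7→9: 2 bp
  9→17: 8 bp
  17→36: 19 bp
  36→40: 4 bp
  40→47: 7 bp
  47→52: 5 bp
  52→62: 10 bp
  62→66: 4 bp
  66→73: 7 bp
  73→84: 11 bp
  84→95: 11 bp
  95→106: 11 bp
  106→118: 12 bp
  118→127: 9 bp
  127→128: 1 bp
  128→137: 9 bp
  137→142: 5 bp
  142→154: 12 bp
  154→7 (wrap): 163-154+7 = 16 bp

[1,2,4,4,5,5,7,7,8,9,9,10,11,11,11,12,12,16,19]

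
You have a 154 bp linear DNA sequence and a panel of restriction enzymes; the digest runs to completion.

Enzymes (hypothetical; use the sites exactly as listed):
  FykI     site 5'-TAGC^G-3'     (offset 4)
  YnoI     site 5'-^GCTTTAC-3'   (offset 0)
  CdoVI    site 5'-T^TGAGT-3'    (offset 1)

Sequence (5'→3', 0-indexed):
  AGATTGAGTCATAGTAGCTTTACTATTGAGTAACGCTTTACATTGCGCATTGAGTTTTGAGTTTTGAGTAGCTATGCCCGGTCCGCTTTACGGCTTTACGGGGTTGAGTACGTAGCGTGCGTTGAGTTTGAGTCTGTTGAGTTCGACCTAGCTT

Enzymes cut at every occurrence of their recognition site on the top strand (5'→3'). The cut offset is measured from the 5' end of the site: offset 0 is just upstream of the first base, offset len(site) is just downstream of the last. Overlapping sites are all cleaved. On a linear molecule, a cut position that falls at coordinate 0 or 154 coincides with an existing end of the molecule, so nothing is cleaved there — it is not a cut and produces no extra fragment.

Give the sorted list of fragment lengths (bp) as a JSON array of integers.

Scan for sites:
  FykI (TAGCG, off=4): starts [112] → cuts [116]
  YnoI (GCTTTAC, off=0): starts [16, 34, 84, 92] → cuts [16, 34, 84, 92]
  CdoVI (TTGAGT, off=1): starts [3, 25, 49, 56, 63, 103, 121, 127, 136] → cuts [4, 26, 50, 57, 64, 104, 122, 128, 137]

All cut coordinates (distinct, sorted): [4, 16, 26, 34, 50, 57, 64, 84, 92, 104, 116, 122, 128, 137]

Fragments:
  [0,4): 4 bp
  [4,16): 12 bp
  [16,26): 10 bp
  [26,34): 8 bp
  [34,50): 16 bp
  [50,57): 7 bp
  [57,64): 7 bp
  [64,84): 20 bp
  [84,92): 8 bp
  [92,104): 12 bp
  [104,116): 12 bp
  [116,122): 6 bp
  [122,128): 6 bp
  [128,137): 9 bp
  [137,154): 17 bp

[4,6,6,7,7,8,8,9,10,12,12,12,16,17,20]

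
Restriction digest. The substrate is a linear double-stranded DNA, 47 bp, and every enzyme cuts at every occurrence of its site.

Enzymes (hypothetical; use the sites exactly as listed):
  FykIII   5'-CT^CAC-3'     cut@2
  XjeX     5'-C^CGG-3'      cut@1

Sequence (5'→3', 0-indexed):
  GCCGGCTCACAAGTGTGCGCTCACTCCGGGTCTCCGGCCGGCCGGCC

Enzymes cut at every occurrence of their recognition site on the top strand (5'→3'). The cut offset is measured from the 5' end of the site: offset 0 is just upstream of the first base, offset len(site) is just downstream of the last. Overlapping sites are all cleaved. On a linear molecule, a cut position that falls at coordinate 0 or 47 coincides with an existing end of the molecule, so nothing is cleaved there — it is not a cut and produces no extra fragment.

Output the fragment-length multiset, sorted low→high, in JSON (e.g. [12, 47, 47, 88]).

[2,4,4,5,5,5,8,14]

Per-enzyme occurrences:
  FykIII CTCAC/2: at [5, 19] ⇒ [7, 21]
  XjeX CCGG/1: at [1, 25, 33, 37, 41] ⇒ [2, 26, 34, 38, 42]

Pooled cuts: [2, 7, 21, 26, 34, 38, 42]

Fragments:
  [0,2): 2 bp
  [2,7): 5 bp
  [7,21): 14 bp
  [21,26): 5 bp
  [26,34): 8 bp
  [34,38): 4 bp
  [38,42): 4 bp
  [42,47): 5 bp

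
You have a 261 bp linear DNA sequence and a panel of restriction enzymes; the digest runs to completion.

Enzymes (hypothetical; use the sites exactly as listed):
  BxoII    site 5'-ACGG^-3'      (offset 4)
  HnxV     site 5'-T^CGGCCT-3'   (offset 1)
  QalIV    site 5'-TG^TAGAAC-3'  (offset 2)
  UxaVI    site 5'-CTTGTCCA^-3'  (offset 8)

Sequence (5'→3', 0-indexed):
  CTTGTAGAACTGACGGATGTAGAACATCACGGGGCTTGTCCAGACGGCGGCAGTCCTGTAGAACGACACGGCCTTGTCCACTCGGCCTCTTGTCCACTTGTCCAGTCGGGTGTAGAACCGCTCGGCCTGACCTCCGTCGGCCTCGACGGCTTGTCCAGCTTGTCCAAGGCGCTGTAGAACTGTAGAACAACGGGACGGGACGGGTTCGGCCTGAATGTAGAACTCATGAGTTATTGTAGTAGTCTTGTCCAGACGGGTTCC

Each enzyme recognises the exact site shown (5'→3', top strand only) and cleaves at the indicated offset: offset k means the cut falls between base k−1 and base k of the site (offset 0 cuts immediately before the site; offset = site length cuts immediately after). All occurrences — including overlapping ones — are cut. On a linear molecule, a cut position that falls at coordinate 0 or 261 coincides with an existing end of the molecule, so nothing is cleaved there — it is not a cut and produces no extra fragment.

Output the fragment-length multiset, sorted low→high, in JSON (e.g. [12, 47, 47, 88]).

Per-enzyme occurrences:
  BxoII ACGG/4: at [12, 28, 43, 67, 145, 189, 194, 199, 252] ⇒ [16, 32, 47, 71, 149, 193, 198, 203, 256]
  HnxV TCGGCCT/1: at [81, 121, 136, 205] ⇒ [82, 122, 137, 206]
  QalIV TGTAGAAC/2: at [2, 17, 56, 110, 172, 180, 215] ⇒ [4, 19, 58, 112, 174, 182, 217]
  UxaVI CTTGTCCA/8: at [34, 72, 88, 96, 149, 158, 243] ⇒ [42, 80, 96, 104, 157, 166, 251]

All cut coordinates (distinct, sorted): [4, 16, 19, 32, 42, 47, 58, 71, 80, 82, 96, 104, 112, 122, 137, 149, 157, 166, 174, 182, 193, 198, 203, 206, 217, 251, 256]

Fragment lengths:
  [0,4): 4 bp
  [4,16): 12 bp
  [16,19): 3 bp
  [19,32): 13 bp
  [32,42): 10 bp
  [42,47): 5 bp
  [47,58): 11 bp
  [58,71): 13 bp
  [71,80): 9 bp
  [80,82): 2 bp
  [82,96): 14 bp
  [96,104): 8 bp
  [104,112): 8 bp
  [112,122): 10 bp
  [122,137): 15 bp
  [137,149): 12 bp
  [149,157): 8 bp
  [157,166): 9 bp
  [166,174): 8 bp
  [174,182): 8 bp
  [182,193): 11 bp
  [193,198): 5 bp
  [198,203): 5 bp
  [203,206): 3 bp
  [206,217): 11 bp
  [217,251): 34 bp
  [251,256): 5 bp
  [256,261): 5 bp

[2,3,3,4,5,5,5,5,5,8,8,8,8,8,9,9,10,10,11,11,11,12,12,13,13,14,15,34]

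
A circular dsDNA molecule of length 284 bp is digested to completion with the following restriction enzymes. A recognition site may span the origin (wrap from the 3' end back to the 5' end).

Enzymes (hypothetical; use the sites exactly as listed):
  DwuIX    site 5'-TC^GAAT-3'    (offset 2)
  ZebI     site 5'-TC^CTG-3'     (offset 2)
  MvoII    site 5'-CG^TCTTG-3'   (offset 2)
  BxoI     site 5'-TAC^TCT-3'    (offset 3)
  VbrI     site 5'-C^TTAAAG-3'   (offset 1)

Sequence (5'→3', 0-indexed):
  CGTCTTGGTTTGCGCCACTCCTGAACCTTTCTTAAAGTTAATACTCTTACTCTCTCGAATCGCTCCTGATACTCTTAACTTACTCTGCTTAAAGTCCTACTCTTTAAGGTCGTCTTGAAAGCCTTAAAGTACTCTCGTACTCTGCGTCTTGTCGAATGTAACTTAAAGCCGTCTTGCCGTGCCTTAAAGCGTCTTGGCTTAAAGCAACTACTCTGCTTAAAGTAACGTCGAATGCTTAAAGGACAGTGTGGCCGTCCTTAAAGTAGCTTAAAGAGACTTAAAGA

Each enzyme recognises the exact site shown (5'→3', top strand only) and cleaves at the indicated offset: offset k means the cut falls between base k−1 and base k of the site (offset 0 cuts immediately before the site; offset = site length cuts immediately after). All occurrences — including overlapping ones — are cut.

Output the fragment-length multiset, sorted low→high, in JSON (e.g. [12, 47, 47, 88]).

[5,5,6,6,6,6,7,7,7,8,8,9,9,9,9,9,10,10,11,11,11,12,12,12,13,13,13,18,22]

Scan for sites:
  DwuIX TCGAAT/2: at [54, 151, 227] ⇒ [56, 153, 229]
  ZebI TCCTG/2: at [18, 63] ⇒ [20, 65]
  MvoII CGTCTTG/2: at [0, 110, 144, 169, 189] ⇒ [2, 112, 146, 171, 191]
  BxoI TACTCT/3: at [41, 47, 69, 80, 97, 129, 137, 208] ⇒ [44, 50, 72, 83, 100, 132, 140, 211]
  VbrI CTTAAAG/1: at [30, 87, 122, 161, 182, 197, 215, 234, 256, 266, 276] ⇒ [31, 88, 123, 162, 183, 198, 216, 235, 257, 267, 277]

Pooled cuts: [2, 20, 31, 44, 50, 56, 65, 72, 83, 88, 100, 112, 123, 132, 140, 146, 153, 162, 171, 183, 191, 198, 211, 216, 229, 235, 257, 267, 277]

Fragment lengths:
  2→20: 18 bp
  20→31: 11 bp
  31→44: 13 bp
  44→50: 6 bp
  50→56: 6 bp
  56→65: 9 bp
  65→72: 7 bp
  72→83: 11 bp
  83→88: 5 bp
  88→100: 12 bp
  100→112: 12 bp
  112→123: 11 bp
  123→132: 9 bp
  132→140: 8 bp
  140→146: 6 bp
  146→153: 7 bp
  153→162: 9 bp
  162→171: 9 bp
  171→183: 12 bp
  183→191: 8 bp
  191→198: 7 bp
  198→211: 13 bp
  211→216: 5 bp
  216→229: 13 bp
  229→235: 6 bp
  235→257: 22 bp
  257→267: 10 bp
  267→277: 10 bp
  277→2 (wrap): 284-277+2 = 9 bp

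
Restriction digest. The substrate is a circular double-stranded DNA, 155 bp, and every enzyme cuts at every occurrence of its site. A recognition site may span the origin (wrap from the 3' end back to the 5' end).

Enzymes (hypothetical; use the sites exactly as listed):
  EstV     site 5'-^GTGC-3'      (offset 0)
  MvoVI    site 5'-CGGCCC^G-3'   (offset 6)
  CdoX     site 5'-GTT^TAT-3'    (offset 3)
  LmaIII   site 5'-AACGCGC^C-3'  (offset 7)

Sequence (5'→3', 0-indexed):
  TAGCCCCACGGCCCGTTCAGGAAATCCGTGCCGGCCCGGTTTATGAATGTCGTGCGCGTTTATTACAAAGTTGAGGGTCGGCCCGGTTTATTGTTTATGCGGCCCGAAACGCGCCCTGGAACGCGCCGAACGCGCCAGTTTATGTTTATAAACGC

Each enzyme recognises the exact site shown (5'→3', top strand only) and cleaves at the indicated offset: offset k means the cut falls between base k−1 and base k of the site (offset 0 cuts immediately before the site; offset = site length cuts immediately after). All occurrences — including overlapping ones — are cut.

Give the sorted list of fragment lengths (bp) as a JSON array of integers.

Per-enzyme occurrences:
  EstV (GTGC, off=0): starts [27, 51] → cuts [27, 51]
  MvoVI (CGGCCCG, off=6): starts [8, 31, 78, 99] → cuts [14, 37, 84, 105]
  CdoX (GTTTAT, off=3): starts [38, 57, 85, 92, 137, 143] → cuts [41, 60, 88, 95, 140, 146]
  LmaIII (AACGCGCC, off=7): starts [107, 119, 128] → cuts [114, 126, 135]

Pooled cuts: [14, 27, 37, 41, 51, 60, 84, 88, 95, 105, 114, 126, 135, 140, 146]

Fragment lengths:
  14→27: 13 bp
  27→37: 10 bp
  37→41: 4 bp
  41→51: 10 bp
  51→60: 9 bp
  60→84: 24 bp
  84→88: 4 bp
  88→95: 7 bp
  95→105: 10 bp
  105→114: 9 bp
  114→126: 12 bp
  126→135: 9 bp
  135→140: 5 bp
  140→146: 6 bp
  146→14 (wrap): 155-146+14 = 23 bp

[4,4,5,6,7,9,9,9,10,10,10,12,13,23,24]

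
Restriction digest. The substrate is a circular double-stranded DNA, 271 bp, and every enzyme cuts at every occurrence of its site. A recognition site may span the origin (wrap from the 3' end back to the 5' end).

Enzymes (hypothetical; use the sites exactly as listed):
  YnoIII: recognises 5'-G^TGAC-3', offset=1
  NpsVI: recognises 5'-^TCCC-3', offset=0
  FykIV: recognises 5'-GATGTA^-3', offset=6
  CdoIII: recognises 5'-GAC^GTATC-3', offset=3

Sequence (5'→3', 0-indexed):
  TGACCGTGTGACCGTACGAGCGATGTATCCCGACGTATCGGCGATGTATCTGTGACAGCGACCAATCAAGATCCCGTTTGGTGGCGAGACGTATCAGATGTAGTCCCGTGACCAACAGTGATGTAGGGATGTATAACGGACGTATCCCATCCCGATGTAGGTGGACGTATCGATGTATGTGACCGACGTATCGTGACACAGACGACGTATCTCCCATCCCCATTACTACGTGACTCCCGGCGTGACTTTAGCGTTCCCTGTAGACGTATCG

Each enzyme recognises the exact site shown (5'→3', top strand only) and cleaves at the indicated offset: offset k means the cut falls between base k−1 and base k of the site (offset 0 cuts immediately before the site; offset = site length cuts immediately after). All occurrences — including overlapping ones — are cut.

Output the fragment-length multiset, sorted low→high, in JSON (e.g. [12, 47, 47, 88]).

Per-enzyme occurrences:
  YnoIII GTGAC/1: at [7, 51, 107, 178, 192, 229, 241, 270] ⇒ [0, 8, 52, 108, 179, 193, 230, 242]
  NpsVI TCCC/0: at [27, 71, 103, 144, 149, 211, 216, 234, 254] ⇒ [27, 71, 103, 144, 149, 211, 216, 234, 254]
  FykIV GATGTA/6: at [21, 42, 96, 119, 127, 153, 171] ⇒ [27, 48, 102, 125, 133, 159, 177]
  CdoIII GACGTATC/3: at [31, 87, 138, 163, 184, 203, 262] ⇒ [34, 90, 141, 166, 187, 206, 265]

All cut coordinates (distinct, sorted): [0, 8, 27, 34, 48, 52, 71, 90, 102, 103, 108, 125, 133, 141, 144, 149, 159, 166, 177, 179, 187, 193, 206, 211, 216, 230, 234, 242, 254, 265]

Fragment lengths:
  0→8: 8 bp
  8→27: 19 bp
  27→34: 7 bp
  34→48: 14 bp
  48→52: 4 bp
  52→71: 19 bp
  71→90: 19 bp
  90→102: 12 bp
  102→103: 1 bp
  103→108: 5 bp
  108→125: 17 bp
  125→133: 8 bp
  133→141: 8 bp
  141→144: 3 bp
  144→149: 5 bp
  149→159: 10 bp
  159→166: 7 bp
  166→177: 11 bp
  177→179: 2 bp
  179→187: 8 bp
  187→193: 6 bp
  193→206: 13 bp
  206→211: 5 bp
  211→216: 5 bp
  216→230: 14 bp
  230→234: 4 bp
  234→242: 8 bp
  242→254: 12 bp
  254→265: 11 bp
  265→0 (wrap): 271-265+0 = 6 bp

[1,2,3,4,4,5,5,5,5,6,6,7,7,8,8,8,8,8,10,11,11,12,12,13,14,14,17,19,19,19]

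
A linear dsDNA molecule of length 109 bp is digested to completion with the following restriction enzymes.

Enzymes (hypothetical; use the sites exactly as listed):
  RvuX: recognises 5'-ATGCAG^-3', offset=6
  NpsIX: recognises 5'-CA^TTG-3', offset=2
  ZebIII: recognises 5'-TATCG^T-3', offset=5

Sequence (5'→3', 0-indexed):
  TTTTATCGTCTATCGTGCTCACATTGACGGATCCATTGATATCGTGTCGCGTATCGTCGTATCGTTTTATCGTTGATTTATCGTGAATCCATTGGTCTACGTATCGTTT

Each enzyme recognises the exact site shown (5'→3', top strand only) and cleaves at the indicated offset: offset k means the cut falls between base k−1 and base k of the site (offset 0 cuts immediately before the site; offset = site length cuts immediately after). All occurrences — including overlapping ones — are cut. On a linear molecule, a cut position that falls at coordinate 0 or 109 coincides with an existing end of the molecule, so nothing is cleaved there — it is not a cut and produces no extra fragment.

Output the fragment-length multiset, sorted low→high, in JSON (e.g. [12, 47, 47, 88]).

Scan for sites:
  RvuX (ATGCAG, off=6): no sites
  NpsIX (CATTG, off=2): starts [21, 33, 89] → cuts [23, 35, 91]
  ZebIII (TATCGT, off=5): starts [3, 10, 39, 51, 59, 67, 78, 101] → cuts [8, 15, 44, 56, 64, 72, 83, 106]

Pooled cuts: [8, 15, 23, 35, 44, 56, 64, 72, 83, 91, 106]

Fragment lengths:
  [0,8): 8 bp
  [8,15): 7 bp
  [15,23): 8 bp
  [23,35): 12 bp
  [35,44): 9 bp
  [44,56): 12 bp
  [56,64): 8 bp
  [64,72): 8 bp
  [72,83): 11 bp
  [83,91): 8 bp
  [91,106): 15 bp
  [106,109): 3 bp

[3,7,8,8,8,8,8,9,11,12,12,15]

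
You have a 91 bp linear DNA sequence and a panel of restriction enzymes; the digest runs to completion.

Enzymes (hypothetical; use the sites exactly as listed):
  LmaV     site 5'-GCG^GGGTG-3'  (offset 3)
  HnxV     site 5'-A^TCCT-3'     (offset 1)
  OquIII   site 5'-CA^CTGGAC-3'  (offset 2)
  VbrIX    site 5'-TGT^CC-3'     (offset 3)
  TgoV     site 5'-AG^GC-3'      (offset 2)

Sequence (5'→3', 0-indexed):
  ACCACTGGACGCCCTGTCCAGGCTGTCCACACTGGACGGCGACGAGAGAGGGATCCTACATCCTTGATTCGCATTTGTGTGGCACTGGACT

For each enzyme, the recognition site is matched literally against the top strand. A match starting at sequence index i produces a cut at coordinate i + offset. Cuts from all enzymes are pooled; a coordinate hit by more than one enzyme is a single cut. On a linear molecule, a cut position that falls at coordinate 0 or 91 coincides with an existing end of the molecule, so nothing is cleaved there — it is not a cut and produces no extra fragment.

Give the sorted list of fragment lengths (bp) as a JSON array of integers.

Scan for sites:
  LmaV (GCGGGGTG, off=3): no sites
  HnxV (ATCCT, off=1): starts [52, 59] → cuts [53, 60]
  OquIII (CACTGGAC, off=2): starts [2, 29, 82] → cuts [4, 31, 84]
  VbrIX (TGTCC, off=3): starts [14, 23] → cuts [17, 26]
  TgoV (AGGC, off=2): starts [19] → cuts [21]

Pooled cuts: [4, 17, 21, 26, 31, 53, 60, 84]

Fragment lengths:
  [0,4): 4 bp
  [4,17): 13 bp
  [17,21): 4 bp
  [21,26): 5 bp
  [26,31): 5 bp
  [31,53): 22 bp
  [53,60): 7 bp
  [60,84): 24 bp
  [84,91): 7 bp

[4,4,5,5,7,7,13,22,24]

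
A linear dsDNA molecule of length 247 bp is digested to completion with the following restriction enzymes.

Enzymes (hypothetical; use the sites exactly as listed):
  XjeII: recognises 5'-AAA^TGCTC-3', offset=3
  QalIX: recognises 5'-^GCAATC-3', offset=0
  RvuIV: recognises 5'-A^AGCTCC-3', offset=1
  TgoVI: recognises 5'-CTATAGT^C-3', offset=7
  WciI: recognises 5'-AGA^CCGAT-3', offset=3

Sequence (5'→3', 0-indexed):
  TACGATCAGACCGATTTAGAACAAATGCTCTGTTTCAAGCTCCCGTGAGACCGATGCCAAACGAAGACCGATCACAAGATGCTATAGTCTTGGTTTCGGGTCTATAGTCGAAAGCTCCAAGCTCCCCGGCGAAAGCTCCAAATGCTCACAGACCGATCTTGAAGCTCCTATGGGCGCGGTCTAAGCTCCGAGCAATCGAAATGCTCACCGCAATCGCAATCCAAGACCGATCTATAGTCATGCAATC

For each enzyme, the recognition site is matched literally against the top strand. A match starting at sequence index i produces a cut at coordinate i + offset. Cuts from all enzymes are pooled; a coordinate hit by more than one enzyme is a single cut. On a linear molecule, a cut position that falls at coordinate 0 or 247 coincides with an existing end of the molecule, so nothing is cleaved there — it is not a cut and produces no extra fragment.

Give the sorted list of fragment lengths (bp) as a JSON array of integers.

[3,4,6,6,7,8,8,9,10,10,10,10,11,12,12,13,14,15,17,20,21,21]

Scan for sites:
  XjeII (AAATGCTC, off=3): starts [22, 139, 198] → cuts [25, 142, 201]
  QalIX (GCAATC, off=0): starts [191, 209, 215, 241] → cuts [191, 209, 215, 241]
  RvuIV (AAGCTCC, off=1): starts [36, 111, 118, 132, 161, 182] → cuts [37, 112, 119, 133, 162, 183]
  TgoVI (CTATAGTC, off=7): starts [81, 101, 231] → cuts [88, 108, 238]
  WciI (AGACCGAT, off=3): starts [7, 47, 64, 149, 223] → cuts [10, 50, 67, 152, 226]

Pooled cuts: [10, 25, 37, 50, 67, 88, 108, 112, 119, 133, 142, 152, 162, 183, 191, 201, 209, 215, 226, 238, 241]

Fragments:
  [0,10): 10 bp
  [10,25): 15 bp
  [25,37): 12 bp
  [37,50): 13 bp
  [50,67): 17 bp
  [67,88): 21 bp
  [88,108): 20 bp
  [108,112): 4 bp
  [112,119): 7 bp
  [119,133): 14 bp
  [133,142): 9 bp
  [142,152): 10 bp
  [152,162): 10 bp
  [162,183): 21 bp
  [183,191): 8 bp
  [191,201): 10 bp
  [201,209): 8 bp
  [209,215): 6 bp
  [215,226): 11 bp
  [226,238): 12 bp
  [238,241): 3 bp
  [241,247): 6 bp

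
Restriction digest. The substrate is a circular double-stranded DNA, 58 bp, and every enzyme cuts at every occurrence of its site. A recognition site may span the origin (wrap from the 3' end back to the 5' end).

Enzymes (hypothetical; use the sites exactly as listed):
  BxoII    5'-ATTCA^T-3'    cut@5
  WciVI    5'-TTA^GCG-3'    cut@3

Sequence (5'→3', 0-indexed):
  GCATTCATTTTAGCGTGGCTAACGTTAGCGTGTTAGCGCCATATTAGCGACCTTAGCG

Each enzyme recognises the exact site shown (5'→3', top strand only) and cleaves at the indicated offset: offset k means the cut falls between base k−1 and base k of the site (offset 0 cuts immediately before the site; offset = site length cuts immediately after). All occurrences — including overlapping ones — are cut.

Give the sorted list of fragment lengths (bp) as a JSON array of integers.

Per-enzyme occurrences:
  BxoII (ATTCAT, off=5): starts [2] → cuts [7]
  WciVI (TTAGCG, off=3): starts [9, 24, 32, 43, 52] → cuts [12, 27, 35, 46, 55]

Pooled cuts: [7, 12, 27, 35, 46, 55]

Fragments:
  7→12: 5 bp
  12→27: 15 bp
  27→35: 8 bp
  35→46: 11 bp
  46→55: 9 bp
  55→7 (wrap): 58-55+7 = 10 bp

[5,8,9,10,11,15]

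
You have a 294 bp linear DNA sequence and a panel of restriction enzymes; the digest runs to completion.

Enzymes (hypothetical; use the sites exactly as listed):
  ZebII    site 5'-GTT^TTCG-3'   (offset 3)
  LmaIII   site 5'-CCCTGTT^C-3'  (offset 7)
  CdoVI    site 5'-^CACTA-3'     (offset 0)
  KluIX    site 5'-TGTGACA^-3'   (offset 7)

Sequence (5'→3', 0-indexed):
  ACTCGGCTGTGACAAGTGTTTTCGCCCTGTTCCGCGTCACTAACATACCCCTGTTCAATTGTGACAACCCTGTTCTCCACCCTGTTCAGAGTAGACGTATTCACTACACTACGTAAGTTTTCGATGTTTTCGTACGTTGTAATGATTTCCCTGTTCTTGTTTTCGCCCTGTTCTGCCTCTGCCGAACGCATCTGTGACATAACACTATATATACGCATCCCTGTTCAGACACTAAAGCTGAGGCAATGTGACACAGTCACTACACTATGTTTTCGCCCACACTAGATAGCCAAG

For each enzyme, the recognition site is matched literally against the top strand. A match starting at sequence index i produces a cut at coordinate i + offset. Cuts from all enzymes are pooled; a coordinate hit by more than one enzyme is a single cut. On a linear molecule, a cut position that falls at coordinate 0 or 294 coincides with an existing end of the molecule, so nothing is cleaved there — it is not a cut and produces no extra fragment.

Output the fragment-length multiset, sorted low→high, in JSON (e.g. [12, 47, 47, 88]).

[3,4,4,5,5,6,6,6,8,8,9,9,11,11,11,12,13,14,15,15,18,23,24,27,27]

Per-enzyme occurrences:
  ZebII (GTTTTCG, off=3): starts [17, 116, 125, 158, 268] → cuts [20, 119, 128, 161, 271]
  LmaIII (CCCTGTTC, off=7): starts [24, 48, 67, 79, 148, 165, 218] → cuts [31, 55, 74, 86, 155, 172, 225]
  CdoVI (CACTA, off=0): starts [37, 101, 106, 202, 229, 257, 262, 279] → cuts [37, 101, 106, 202, 229, 257, 262, 279]
  KluIX (TGTGACA, off=7): starts [7, 59, 192, 246] → cuts [14, 66, 199, 253]

All cut coordinates (distinct, sorted): [14, 20, 31, 37, 55, 66, 74, 86, 101, 106, 119, 128, 155, 161, 172, 199, 202, 225, 229, 253, 257, 262, 271, 279]

Fragment lengths:
  [0,14): 14 bp
  [14,20): 6 bp
  [20,31): 11 bp
  [31,37): 6 bp
  [37,55): 18 bp
  [55,66): 11 bp
  [66,74): 8 bp
  [74,86): 12 bp
  [86,101): 15 bp
  [101,106): 5 bp
  [106,119): 13 bp
  [119,128): 9 bp
  [128,155): 27 bp
  [155,161): 6 bp
  [161,172): 11 bp
  [172,199): 27 bp
  [199,202): 3 bp
  [202,225): 23 bp
  [225,229): 4 bp
  [229,253): 24 bp
  [253,257): 4 bp
  [257,262): 5 bp
  [262,271): 9 bp
  [271,279): 8 bp
  [279,294): 15 bp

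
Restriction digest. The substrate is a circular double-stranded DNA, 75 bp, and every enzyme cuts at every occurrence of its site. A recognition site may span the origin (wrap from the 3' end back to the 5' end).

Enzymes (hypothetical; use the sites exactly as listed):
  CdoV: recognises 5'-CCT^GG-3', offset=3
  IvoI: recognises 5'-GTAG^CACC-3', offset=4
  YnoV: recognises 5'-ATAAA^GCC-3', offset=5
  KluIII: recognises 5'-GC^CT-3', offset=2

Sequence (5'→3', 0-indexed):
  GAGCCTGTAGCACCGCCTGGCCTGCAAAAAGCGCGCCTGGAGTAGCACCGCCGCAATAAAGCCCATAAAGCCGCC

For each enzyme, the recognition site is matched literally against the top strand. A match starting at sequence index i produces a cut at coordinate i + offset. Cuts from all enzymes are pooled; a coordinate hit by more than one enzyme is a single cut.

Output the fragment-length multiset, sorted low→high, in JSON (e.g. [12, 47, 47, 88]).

[2,2,3,6,6,7,9,10,15,15]

Scan for sites:
  CdoV CCTGG/3: at [15, 35] ⇒ [18, 38]
  IvoI GTAGCACC/4: at [6, 41] ⇒ [10, 45]
  YnoV ATAAAGCC/5: at [55, 64] ⇒ [60, 69]
  KluIII GCCT/2: at [2, 14, 19, 34] ⇒ [4, 16, 21, 36]

Pooled cuts: [4, 10, 16, 18, 21, 36, 38, 45, 60, 69]

Fragment lengths:
  4→10: 6 bp
  10→16: 6 bp
  16→18: 2 bp
  18→21: 3 bp
  21→36: 15 bp
  36→38: 2 bp
  38→45: 7 bp
  45→60: 15 bp
  60→69: 9 bp
  69→4 (wrap): 75-69+4 = 10 bp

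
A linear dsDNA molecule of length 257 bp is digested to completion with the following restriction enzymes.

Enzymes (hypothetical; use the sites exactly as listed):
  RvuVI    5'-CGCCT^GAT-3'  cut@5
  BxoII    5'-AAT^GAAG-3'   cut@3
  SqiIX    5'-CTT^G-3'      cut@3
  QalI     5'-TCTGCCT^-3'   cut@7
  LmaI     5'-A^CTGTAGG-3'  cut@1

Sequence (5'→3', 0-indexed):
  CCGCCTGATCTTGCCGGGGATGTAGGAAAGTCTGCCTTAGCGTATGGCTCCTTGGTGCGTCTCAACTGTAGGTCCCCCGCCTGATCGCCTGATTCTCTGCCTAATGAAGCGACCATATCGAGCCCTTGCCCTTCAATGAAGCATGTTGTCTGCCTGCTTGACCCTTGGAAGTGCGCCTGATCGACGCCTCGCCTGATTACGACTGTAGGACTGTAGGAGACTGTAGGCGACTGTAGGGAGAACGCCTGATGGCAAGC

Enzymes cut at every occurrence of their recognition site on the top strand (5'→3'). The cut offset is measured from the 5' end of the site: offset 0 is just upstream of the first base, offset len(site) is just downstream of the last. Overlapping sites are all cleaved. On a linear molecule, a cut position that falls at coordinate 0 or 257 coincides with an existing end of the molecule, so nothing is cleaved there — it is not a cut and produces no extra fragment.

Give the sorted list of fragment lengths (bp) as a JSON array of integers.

[3,4,6,6,7,8,8,8,10,10,10,10,12,12,12,16,16,17,17,18,22,25]

Scan for sites:
  RvuVI (CGCCTGAT, off=5): starts [1, 77, 85, 173, 189, 242] → cuts [6, 82, 90, 178, 194, 247]
  BxoII (AATGAAG, off=3): starts [102, 134] → cuts [105, 137]
  SqiIX (CTTG, off=3): starts [9, 50, 124, 156, 163] → cuts [12, 53, 127, 159, 166]
  QalI (TCTGCCT, off=7): starts [30, 95, 148] → cuts [37, 102, 155]
  LmaI (ACTGTAGG, off=1): starts [64, 201, 209, 219, 229] → cuts [65, 202, 210, 220, 230]

All cut coordinates (distinct, sorted): [6, 12, 37, 53, 65, 82, 90, 102, 105, 127, 137, 155, 159, 166, 178, 194, 202, 210, 220, 230, 247]

Fragment lengths:
  [0,6): 6 bp
  [6,12): 6 bp
  [12,37): 25 bp
  [37,53): 16 bp
  [53,65): 12 bp
  [65,82): 17 bp
  [82,90): 8 bp
  [90,102): 12 bp
  [102,105): 3 bp
  [105,127): 22 bp
  [127,137): 10 bp
  [137,155): 18 bp
  [155,159): 4 bp
  [159,166): 7 bp
  [166,178): 12 bp
  [178,194): 16 bp
  [194,202): 8 bp
  [202,210): 8 bp
  [210,220): 10 bp
  [220,230): 10 bp
  [230,247): 17 bp
  [247,257): 10 bp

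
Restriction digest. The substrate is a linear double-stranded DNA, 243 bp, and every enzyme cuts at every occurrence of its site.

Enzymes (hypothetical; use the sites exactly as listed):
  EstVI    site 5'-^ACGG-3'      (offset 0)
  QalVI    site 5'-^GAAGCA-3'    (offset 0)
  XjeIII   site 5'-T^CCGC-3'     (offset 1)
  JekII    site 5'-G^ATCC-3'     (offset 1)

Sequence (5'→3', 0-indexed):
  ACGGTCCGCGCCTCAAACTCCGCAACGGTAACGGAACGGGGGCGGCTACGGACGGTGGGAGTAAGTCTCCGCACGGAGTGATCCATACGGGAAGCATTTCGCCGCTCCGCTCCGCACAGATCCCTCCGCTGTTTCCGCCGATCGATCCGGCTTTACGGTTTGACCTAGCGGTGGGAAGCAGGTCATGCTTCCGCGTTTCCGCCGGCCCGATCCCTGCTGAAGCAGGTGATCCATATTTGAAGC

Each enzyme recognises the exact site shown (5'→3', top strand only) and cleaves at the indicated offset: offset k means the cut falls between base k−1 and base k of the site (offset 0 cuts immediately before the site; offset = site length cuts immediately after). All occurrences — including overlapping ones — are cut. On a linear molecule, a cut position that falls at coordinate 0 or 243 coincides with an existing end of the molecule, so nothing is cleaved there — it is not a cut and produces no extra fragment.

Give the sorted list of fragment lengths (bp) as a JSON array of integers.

[4,4,4,5,5,5,5,6,6,6,8,8,8,9,9,10,10,10,11,12,14,15,16,16,17,20]

Site scan:
  EstVI (ACGG, off=0): starts [0, 24, 30, 35, 47, 51, 72, 86, 154] → cuts [24, 30, 35, 47, 51, 72, 86, 154] (position 0 is a terminus of the linear molecule — no cut)
  QalVI (GAAGCA, off=0): starts [90, 174, 218] → cuts [90, 174, 218]
  XjeIII (TCCGC, off=1): starts [4, 18, 67, 105, 110, 124, 133, 189, 197] → cuts [5, 19, 68, 106, 111, 125, 134, 190, 198]
  JekII (GATCC, off=1): starts [79, 118, 143, 208, 227] → cuts [80, 119, 144, 209, 228]

All cut coordinates (distinct, sorted): [5, 19, 24, 30, 35, 47, 51, 68, 72, 80, 86, 90, 106, 111, 119, 125, 134, 144, 154, 174, 190, 198, 209, 218, 228]

Fragment lengths:
  [0,5): 5 bp
  [5,19): 14 bp
  [19,24): 5 bp
  [24,30): 6 bp
  [30,35): 5 bp
  [35,47): 12 bp
  [47,51): 4 bp
  [51,68): 17 bp
  [68,72): 4 bp
  [72,80): 8 bp
  [80,86): 6 bp
  [86,90): 4 bp
  [90,106): 16 bp
  [106,111): 5 bp
  [111,119): 8 bp
  [119,125): 6 bp
  [125,134): 9 bp
  [134,144): 10 bp
  [144,154): 10 bp
  [154,174): 20 bp
  [174,190): 16 bp
  [190,198): 8 bp
  [198,209): 11 bp
  [209,218): 9 bp
  [218,228): 10 bp
  [228,243): 15 bp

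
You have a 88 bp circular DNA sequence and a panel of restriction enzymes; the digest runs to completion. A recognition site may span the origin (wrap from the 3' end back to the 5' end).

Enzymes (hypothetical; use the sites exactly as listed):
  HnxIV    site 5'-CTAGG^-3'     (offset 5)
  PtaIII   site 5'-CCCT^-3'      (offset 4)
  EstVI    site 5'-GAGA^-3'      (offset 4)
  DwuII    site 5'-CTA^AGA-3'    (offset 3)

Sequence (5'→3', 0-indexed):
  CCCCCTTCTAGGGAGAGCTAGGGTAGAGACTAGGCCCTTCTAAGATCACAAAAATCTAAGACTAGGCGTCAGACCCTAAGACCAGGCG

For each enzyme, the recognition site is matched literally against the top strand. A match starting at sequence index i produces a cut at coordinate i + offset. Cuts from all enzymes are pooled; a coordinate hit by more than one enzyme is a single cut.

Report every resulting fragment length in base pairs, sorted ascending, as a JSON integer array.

Site scan:
  HnxIV (CTAGG, off=5): starts [7, 17, 29, 61] → cuts [12, 22, 34, 66]
  PtaIII (CCCT, off=4): starts [2, 34, 73] → cuts [6, 38, 77]
  EstVI (GAGA, off=4): starts [12, 25] → cuts [16, 29]
  DwuII (CTAAGA, off=3): starts [39, 55, 75] → cuts [42, 58, 78]

Pooled cuts: [6, 12, 16, 22, 29, 34, 38, 42, 58, 66, 77, 78]

Fragments:
  6→12: 6 bp
  12→16: 4 bp
  16→22: 6 bp
  22→29: 7 bp
  29→34: 5 bp
  34→38: 4 bp
  38→42: 4 bp
  42→58: 16 bp
  58→66: 8 bp
  66→77: 11 bp
  77→78: 1 bp
  78→6 (wrap): 88-78+6 = 16 bp

[1,4,4,4,5,6,6,7,8,11,16,16]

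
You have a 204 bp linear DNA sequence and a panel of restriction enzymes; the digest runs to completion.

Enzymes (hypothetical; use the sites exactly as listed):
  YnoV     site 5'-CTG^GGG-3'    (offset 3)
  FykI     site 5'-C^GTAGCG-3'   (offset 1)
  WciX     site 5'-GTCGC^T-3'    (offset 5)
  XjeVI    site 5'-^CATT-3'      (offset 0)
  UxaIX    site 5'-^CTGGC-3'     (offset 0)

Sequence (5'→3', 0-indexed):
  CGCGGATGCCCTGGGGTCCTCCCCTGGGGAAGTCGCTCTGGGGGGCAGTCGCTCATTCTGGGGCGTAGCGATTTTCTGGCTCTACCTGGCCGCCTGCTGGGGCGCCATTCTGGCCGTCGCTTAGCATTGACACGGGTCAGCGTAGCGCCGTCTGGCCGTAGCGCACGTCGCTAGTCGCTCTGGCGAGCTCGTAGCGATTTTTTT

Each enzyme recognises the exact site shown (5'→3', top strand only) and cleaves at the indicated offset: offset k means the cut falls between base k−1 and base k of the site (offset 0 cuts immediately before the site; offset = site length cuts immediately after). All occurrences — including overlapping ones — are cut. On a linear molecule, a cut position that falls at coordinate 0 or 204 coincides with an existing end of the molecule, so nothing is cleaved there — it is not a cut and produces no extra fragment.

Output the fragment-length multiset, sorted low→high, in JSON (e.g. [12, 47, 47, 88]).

Per-enzyme occurrences:
  YnoV (CTGGGG, off=3): starts [10, 23, 37, 57, 96] → cuts [13, 26, 40, 60, 99]
  FykI (CGTAGCG, off=1): starts [63, 140, 156, 189] → cuts [64, 141, 157, 190]
  WciX (GTCGCT, off=5): starts [31, 47, 115, 166, 173] → cuts [36, 52, 120, 171, 178]
  XjeVI (CATT, off=0): starts [53, 105, 124] → cuts [53, 105, 124]
  UxaIX (CTGGC, off=0): starts [75, 85, 109, 151, 179] → cuts [75, 85, 109, 151, 179]

All cut coordinates (distinct, sorted): [13, 26, 36, 40, 52, 53, 60, 64, 75, 85, 99, 105, 109, 120, 124, 141, 151, 157, 171, 178, 179, 190]

Fragment lengths:
  [0,13): 13 bp
  [13,26): 13 bp
  [26,36): 10 bp
  [36,40): 4 bp
  [40,52): 12 bp
  [52,53): 1 bp
  [53,60): 7 bp
  [60,64): 4 bp
  [64,75): 11 bp
  [75,85): 10 bp
  [85,99): 14 bp
  [99,105): 6 bp
  [105,109): 4 bp
  [109,120): 11 bp
  [120,124): 4 bp
  [124,141): 17 bp
  [141,151): 10 bp
  [151,157): 6 bp
  [157,171): 14 bp
  [171,178): 7 bp
  [178,179): 1 bp
  [179,190): 11 bp
  [190,204): 14 bp

[1,1,4,4,4,4,6,6,7,7,10,10,10,11,11,11,12,13,13,14,14,14,17]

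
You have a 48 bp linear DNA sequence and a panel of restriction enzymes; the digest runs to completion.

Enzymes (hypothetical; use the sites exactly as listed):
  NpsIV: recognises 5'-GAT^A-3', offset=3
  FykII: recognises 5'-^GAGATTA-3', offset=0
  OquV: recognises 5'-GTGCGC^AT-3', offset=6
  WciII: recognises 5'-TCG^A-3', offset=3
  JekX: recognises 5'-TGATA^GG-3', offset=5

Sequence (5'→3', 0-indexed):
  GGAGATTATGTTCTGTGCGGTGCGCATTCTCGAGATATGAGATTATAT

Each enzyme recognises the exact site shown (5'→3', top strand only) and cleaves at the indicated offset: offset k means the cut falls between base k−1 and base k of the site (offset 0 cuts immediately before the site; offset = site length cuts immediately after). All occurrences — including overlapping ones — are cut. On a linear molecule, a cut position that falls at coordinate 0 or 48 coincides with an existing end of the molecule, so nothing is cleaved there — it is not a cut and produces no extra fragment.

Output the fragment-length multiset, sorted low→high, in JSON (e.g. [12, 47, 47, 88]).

Scan for sites:
  NpsIV GATA/3: at [33] ⇒ [36]
  FykII GAGATTA/0: at [1, 38] ⇒ [1, 38]
  OquV GTGCGCAT/6: at [19] ⇒ [25]
  WciII TCGA/3: at [29] ⇒ [32]
  JekX (TGATAGG, off=5): no sites

Pooled cuts: [1, 25, 32, 36, 38]

Fragments:
  [0,1): 1 bp
  [1,25): 24 bp
  [25,32): 7 bp
  [32,36): 4 bp
  [36,38): 2 bp
  [38,48): 10 bp

[1,2,4,7,10,24]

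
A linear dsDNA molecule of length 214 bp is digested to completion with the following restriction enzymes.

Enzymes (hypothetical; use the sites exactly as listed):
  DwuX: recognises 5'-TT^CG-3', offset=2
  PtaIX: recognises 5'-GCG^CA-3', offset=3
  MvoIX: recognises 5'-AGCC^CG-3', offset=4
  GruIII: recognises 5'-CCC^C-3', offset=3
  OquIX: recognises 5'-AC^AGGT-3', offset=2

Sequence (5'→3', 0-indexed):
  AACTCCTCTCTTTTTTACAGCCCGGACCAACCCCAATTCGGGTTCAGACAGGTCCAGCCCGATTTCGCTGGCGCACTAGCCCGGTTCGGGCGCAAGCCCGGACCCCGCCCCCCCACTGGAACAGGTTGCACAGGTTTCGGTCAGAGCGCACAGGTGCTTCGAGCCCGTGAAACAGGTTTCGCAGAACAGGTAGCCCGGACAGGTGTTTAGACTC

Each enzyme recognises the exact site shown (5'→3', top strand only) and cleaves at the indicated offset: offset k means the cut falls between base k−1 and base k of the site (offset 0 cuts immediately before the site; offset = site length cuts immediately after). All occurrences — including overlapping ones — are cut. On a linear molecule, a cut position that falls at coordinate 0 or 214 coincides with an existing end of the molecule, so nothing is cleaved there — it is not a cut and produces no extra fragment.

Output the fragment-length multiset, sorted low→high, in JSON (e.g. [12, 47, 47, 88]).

Site scan:
  DwuX TTCG/2: at [36, 63, 84, 135, 157, 177] ⇒ [38, 65, 86, 137, 159, 179]
  PtaIX GCGCA/3: at [70, 89, 145] ⇒ [73, 92, 148]
  MvoIX AGCCCG/4: at [18, 55, 77, 94, 161, 191] ⇒ [22, 59, 81, 98, 165, 195]
  GruIII CCCC/3: at [30, 102, 107, 108, 109, 110] ⇒ [33, 105, 110, 111, 112, 113]
  OquIX ACAGGT/2: at [47, 120, 129, 149, 171, 185, 198] ⇒ [49, 122, 131, 151, 173, 187, 200]

Pooled cuts: [22, 33, 38, 49, 59, 65, 73, 81, 86, 92, 98, 105, 110, 111, 112, 113, 122, 131, 137, 148, 151, 159, 165, 173, 179, 187, 195, 200]

Fragments:
  [0,22): 22 bp
  [22,33): 11 bp
  [33,38): 5 bp
  [38,49): 11 bp
  [49,59): 10 bp
  [59,65): 6 bp
  [65,73): 8 bp
  [73,81): 8 bp
  [81,86): 5 bp
  [86,92): 6 bp
  [92,98): 6 bp
  [98,105): 7 bp
  [105,110): 5 bp
  [110,111): 1 bp
  [111,112): 1 bp
  [112,113): 1 bp
  [113,122): 9 bp
  [122,131): 9 bp
  [131,137): 6 bp
  [137,148): 11 bp
  [148,151): 3 bp
  [151,159): 8 bp
  [159,165): 6 bp
  [165,173): 8 bp
  [173,179): 6 bp
  [179,187): 8 bp
  [187,195): 8 bp
  [195,200): 5 bp
  [200,214): 14 bp

[1,1,1,3,5,5,5,5,6,6,6,6,6,6,7,8,8,8,8,8,8,9,9,10,11,11,11,14,22]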